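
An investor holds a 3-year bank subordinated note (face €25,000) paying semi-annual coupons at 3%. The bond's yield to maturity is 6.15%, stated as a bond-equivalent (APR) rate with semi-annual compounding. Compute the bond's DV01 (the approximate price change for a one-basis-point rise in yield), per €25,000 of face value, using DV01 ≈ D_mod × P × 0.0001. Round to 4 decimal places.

Periodic yield y = 0.03075.
  t   CF        PV=CF/(1+0.03075)^t    t·PV
  1       375.00       363.8128       363.8128
  2       375.00       352.9593       705.9185
  3       375.00       342.4296     1,027.2887
  4       375.00       332.2140     1,328.8559
  5       375.00       322.3032     1,611.5158
  6    25,375.00    21,158.5543   126,951.3257
  Σ                 22,872.2730   131,988.7173
P = 22,872.2730; D_Mac = 5.77069 half-year periods = 2.88534 yrs; D_mod = 2.79927 yrs.
DV01 ≈ 2.79927 × 22,872.2730 × 0.0001 = 6.402557.

€6.4026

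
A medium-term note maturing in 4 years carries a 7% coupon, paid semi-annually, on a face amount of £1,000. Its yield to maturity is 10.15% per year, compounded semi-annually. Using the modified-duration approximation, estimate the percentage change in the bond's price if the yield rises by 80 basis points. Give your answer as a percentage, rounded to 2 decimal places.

-2.69%

Periodic yield y = 0.05075. Modified duration first:
  t   CF        PV=CF/(1+0.05075)^t    t·PV
  1        35.00        33.3095        33.3095
  2        35.00        31.7007        63.4015
  3        35.00        30.1696        90.5089
  4        35.00        28.7125       114.8499
  5        35.00        27.3257       136.6284
  6        35.00        26.0059       156.0353
  7        35.00        24.7498       173.2488
  8     1,035.00       696.5386     5,572.3084
  Σ                    898.5123     6,340.2907
P = 898.5123; D_Mac = 7.05643 half-year periods = 3.52822 yrs; D_mod = 3.52822/(1+0.05075) = 3.35781 yrs.
ΔP/P ≈ -D_mod · Δy = -3.35781 × (+0.008) = -0.026862 = -2.6862%.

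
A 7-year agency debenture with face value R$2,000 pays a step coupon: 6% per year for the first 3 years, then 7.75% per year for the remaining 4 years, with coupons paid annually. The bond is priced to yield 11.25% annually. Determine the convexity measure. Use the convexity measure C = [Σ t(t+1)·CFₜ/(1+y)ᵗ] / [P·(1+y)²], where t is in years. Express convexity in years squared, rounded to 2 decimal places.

34.22

With y = 0.1125:
  t   CF        PV=CF/(1+0.1125)^t    t·PV        t(t+1)·PV
  1       120.00       107.8652       107.8652         215.7303
  2       120.00        96.9575       193.9149         581.7447
  3       120.00        87.1528       261.4583       1,045.8332
  4       155.00       101.1886       404.7544       2,023.7722
  5       155.00        90.9561       454.7803       2,728.6816
  6       155.00        81.7582       490.5495       3,433.8464
  7     2,155.00     1,021.7559     7,152.2910      57,218.3281
  Σ                  1,587.6342     9,065.6136      67,247.9366
P = 1,587.6342.
Convexity = Σ t(t+1)·PV / [P·(1+y)²] = 67,247.9366 / (1,587.6342 × 1.237656) = 34.22382.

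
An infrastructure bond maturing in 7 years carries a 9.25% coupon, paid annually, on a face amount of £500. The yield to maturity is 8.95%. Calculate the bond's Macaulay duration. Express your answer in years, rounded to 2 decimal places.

Periodic yield y = 0.0895. Discount each cash flow and weight by its year:
  t   CF        PV=CF/(1+0.0895)^t    t·PV
  1        46.25        42.4507        42.4507
  2        46.25        38.9634        77.9269
  3        46.25        35.7627       107.2880
  4        46.25        32.8249       131.2994
  5        46.25        30.1284       150.6418
  6        46.25        27.6534       165.9203
  7       546.25       299.7787     2,098.4511
  Σ                    507.5621     2,773.9782
Price P = Σ PV = 507.5621.
Macaulay duration = Σ(t·PV) / P = 2,773.9782 / 507.5621 = 5.46530 years.

5.47 years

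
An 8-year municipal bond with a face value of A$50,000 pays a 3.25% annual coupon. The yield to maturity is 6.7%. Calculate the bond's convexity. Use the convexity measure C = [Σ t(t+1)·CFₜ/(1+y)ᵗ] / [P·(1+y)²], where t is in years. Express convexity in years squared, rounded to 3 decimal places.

With y = 0.067:
  t   CF        PV=CF/(1+0.067)^t    t·PV        t(t+1)·PV
  1     1,625.00     1,522.9616     1,522.9616       3,045.9231
  2     1,625.00     1,427.3304     2,854.6609       8,563.9826
  3     1,625.00     1,337.7043     4,013.1128      16,052.4510
  4     1,625.00     1,253.7060     5,014.8238      25,074.1190
  5     1,625.00     1,174.9821     5,874.9107      35,249.4644
  6     1,625.00     1,101.2016     6,607.2098      46,250.4688
  7     1,625.00     1,032.0540     7,224.3781      57,795.0251
  8    51,625.00    30,728.7369   245,829.8953   2,212,469.0581
  Σ                 39,578.6769   278,941.9530   2,404,500.4922
P = 39,578.6769.
Convexity = Σ t(t+1)·PV / [P·(1+y)²] = 2,404,500.4922 / (39,578.6769 × 1.138489) = 53.36233.

53.362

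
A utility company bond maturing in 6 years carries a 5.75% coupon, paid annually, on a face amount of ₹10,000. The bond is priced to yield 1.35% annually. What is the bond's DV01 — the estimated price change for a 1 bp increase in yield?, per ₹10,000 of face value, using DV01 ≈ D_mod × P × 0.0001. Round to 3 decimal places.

Periodic yield y = 0.0135.
  t   CF        PV=CF/(1+0.0135)^t    t·PV
  1       575.00       567.3409       567.3409
  2       575.00       559.7838     1,119.5676
  3       575.00       552.3274     1,656.9822
  4       575.00       544.9703     2,179.8812
  5       575.00       537.7112     2,688.5560
  6    10,575.00     9,757.4842    58,544.9054
  Σ                 12,519.6178    66,757.2332
P = 12,519.6178; D_Mac = 5.33221 yrs; D_mod = 5.26118 yrs.
DV01 ≈ 5.26118 × 12,519.6178 × 0.0001 = 6.586802.

₹6.587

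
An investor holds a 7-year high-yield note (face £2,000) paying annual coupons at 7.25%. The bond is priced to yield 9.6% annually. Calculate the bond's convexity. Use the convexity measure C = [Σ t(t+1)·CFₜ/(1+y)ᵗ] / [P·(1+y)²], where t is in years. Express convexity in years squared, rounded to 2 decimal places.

With y = 0.096:
  t   CF        PV=CF/(1+0.096)^t    t·PV        t(t+1)·PV
  1       145.00       132.2993       132.2993         264.5985
  2       145.00       120.7110       241.4220         724.2661
  3       145.00       110.1378       330.4134       1,321.6534
  4       145.00       100.4907       401.9627       2,009.8136
  5       145.00        91.6886       458.4429       2,750.6573
  6       145.00        83.6575       501.9448       3,513.6133
  7     2,145.00     1,129.1546     7,904.0824      63,232.6590
  Σ                  1,768.1394     9,970.5674      73,817.2613
P = 1,768.1394.
Convexity = Σ t(t+1)·PV / [P·(1+y)²] = 73,817.2613 / (1,768.1394 × 1.201216) = 34.75524.

34.76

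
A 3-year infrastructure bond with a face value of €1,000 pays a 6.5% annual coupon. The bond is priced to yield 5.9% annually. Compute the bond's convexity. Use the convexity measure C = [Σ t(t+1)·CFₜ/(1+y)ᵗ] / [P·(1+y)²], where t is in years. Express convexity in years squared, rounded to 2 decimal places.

9.86

With y = 0.059:
  t   CF        PV=CF/(1+0.059)^t    t·PV        t(t+1)·PV
  1        65.00        61.3787        61.3787         122.7573
  2        65.00        57.9591       115.9181         347.7544
  3     1,065.00       896.7301     2,690.1902      10,760.7607
  Σ                  1,016.0678     2,867.4870      11,231.2725
P = 1,016.0678.
Convexity = Σ t(t+1)·PV / [P·(1+y)²] = 11,231.2725 / (1,016.0678 × 1.121481) = 9.85631.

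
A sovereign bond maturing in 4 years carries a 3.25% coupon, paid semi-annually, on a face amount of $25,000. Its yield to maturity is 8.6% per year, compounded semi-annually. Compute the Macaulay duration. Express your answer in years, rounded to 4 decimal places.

3.7555 years

Periodic yield y = 0.043. Discount each cash flow and weight by its period:
  t   CF        PV=CF/(1+0.043)^t    t·PV
  1       406.25       389.5014       389.5014
  2       406.25       373.4434       746.8867
  3       406.25       358.0473     1,074.1420
  4       406.25       343.2860     1,373.1442
  5       406.25       329.1333     1,645.6665
  6       406.25       315.5641     1,893.3843
  7       406.25       302.5542     2,117.8795
  8    25,406.25    18,141.2037   145,129.6296
  Σ                 20,552.7335   154,370.2343
Price P = Σ PV = 20,552.7335.
Macaulay duration = Σ(t·PV) / P = 154,370.2343 / 20,552.7335 = 7.51093 half-year periods.
In years: 7.51093 / 2 = 3.75547 years.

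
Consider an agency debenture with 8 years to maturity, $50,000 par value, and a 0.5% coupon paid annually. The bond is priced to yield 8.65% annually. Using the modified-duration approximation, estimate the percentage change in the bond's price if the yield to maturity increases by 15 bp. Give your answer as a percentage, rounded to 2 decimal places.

-1.08%

Periodic yield y = 0.0865. Modified duration first:
  t   CF        PV=CF/(1+0.0865)^t    t·PV
  1       250.00       230.0966       230.0966
  2       250.00       211.7779       423.5557
  3       250.00       194.9175       584.7525
  4       250.00       179.3994       717.5978
  5       250.00       165.1168       825.5842
  6       250.00       151.9713       911.8279
  7       250.00       139.8724       979.1065
  8    50,250.00    25,876.0643   207,008.5140
  Σ                 27,149.2162   211,681.0352
P = 27,149.2162; D_Mac = 7.79695 yrs; D_mod = 7.79695/(1+0.0865) = 7.17621 yrs.
ΔP/P ≈ -D_mod · Δy = -7.17621 × (+0.0015) = -0.010764 = -1.0764%.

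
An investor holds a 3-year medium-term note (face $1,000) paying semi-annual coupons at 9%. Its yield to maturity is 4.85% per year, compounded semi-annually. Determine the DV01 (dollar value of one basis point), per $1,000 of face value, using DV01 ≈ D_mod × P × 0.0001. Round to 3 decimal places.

$0.295

Periodic yield y = 0.02425.
  t   CF        PV=CF/(1+0.02425)^t    t·PV
  1        45.00        43.9346        43.9346
  2        45.00        42.8944        85.7888
  3        45.00        41.8788       125.6365
  4        45.00        40.8873       163.5493
  5        45.00        39.9193       199.5964
  6     1,045.00       905.0664     5,430.3986
  Σ                  1,114.5808     6,048.9041
P = 1,114.5808; D_Mac = 5.42707 half-year periods = 2.71353 yrs; D_mod = 2.64929 yrs.
DV01 ≈ 2.64929 × 1,114.5808 × 0.0001 = 0.295285.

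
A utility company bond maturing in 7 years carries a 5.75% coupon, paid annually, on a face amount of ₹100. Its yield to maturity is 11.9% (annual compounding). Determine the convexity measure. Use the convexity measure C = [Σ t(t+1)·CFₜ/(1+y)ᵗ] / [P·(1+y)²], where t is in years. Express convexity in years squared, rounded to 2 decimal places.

With y = 0.119:
  t   CF        PV=CF/(1+0.119)^t    t·PV        t(t+1)·PV
  1         5.75         5.1385         5.1385          10.2770
  2         5.75         4.5921         9.1841          27.5524
  3         5.75         4.1037        12.3112          49.2446
  4         5.75         3.6673        14.6692          73.3462
  5         5.75         3.2773        16.3865          98.3193
  6         5.75         2.9288        17.5727         123.0089
  7       105.75        48.1360       336.9518       2,695.6146
  Σ                     71.8437       412.2141       3,077.3630
P = 71.8437.
Convexity = Σ t(t+1)·PV / [P·(1+y)²] = 3,077.3630 / (71.8437 × 1.252161) = 34.20818.

34.21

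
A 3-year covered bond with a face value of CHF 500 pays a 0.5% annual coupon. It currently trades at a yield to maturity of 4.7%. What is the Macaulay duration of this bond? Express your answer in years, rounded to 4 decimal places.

Periodic yield y = 0.047. Discount each cash flow and weight by its year:
  t   CF        PV=CF/(1+0.047)^t    t·PV
  1         2.50         2.3878         2.3878
  2         2.50         2.2806         4.5612
  3       502.50       437.8204     1,313.4613
  Σ                    442.4888     1,320.4102
Price P = Σ PV = 442.4888.
Macaulay duration = Σ(t·PV) / P = 1,320.4102 / 442.4888 = 2.98405 years.

2.9841 years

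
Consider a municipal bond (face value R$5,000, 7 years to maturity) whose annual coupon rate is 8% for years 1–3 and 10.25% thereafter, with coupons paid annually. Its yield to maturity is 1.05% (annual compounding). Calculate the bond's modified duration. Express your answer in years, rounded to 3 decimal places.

5.803 years

Periodic yield y = 0.0105. First find Macaulay duration:
  t   CF        PV=CF/(1+0.0105)^t    t·PV
  1       400.00       395.8436       395.8436
  2       400.00       391.7305       783.4609
  3       400.00       387.6600     1,162.9801
  4       512.50       491.5284     1,966.1135
  5       512.50       486.4210     2,432.1048
  6       512.50       481.3666     2,888.1997
  7     5,512.50     5,123.8261    35,866.7824
  Σ                  7,758.3762    45,495.4851
P = 7,758.3762; Macaulay duration = 45,495.4851 / 7,758.3762 = 5.86405 years.
Modified duration = D_Mac / (1 + y) = 5.86405 / 1.0105 = 5.80311 years.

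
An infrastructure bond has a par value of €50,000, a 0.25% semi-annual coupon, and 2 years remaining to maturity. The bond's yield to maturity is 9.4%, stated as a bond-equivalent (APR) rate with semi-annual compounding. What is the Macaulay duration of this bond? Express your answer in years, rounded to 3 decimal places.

1.996 years

Periodic yield y = 0.047. Discount each cash flow and weight by its period:
  t   CF        PV=CF/(1+0.047)^t    t·PV
  1        62.50        59.6944        59.6944
  2        62.50        57.0147       114.0294
  3        62.50        54.4553       163.3658
  4    50,062.50    41,660.6275   166,642.5099
  Σ                 41,831.7918   166,979.5994
Price P = Σ PV = 41,831.7918.
Macaulay duration = Σ(t·PV) / P = 166,979.5994 / 41,831.7918 = 3.99169 half-year periods.
In years: 3.99169 / 2 = 1.99585 years.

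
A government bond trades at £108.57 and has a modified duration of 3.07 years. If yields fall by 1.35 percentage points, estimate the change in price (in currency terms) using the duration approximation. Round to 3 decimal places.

+£4.500

Duration approximation: ΔP/P ≈ -D_mod · Δy = -3.07 × (-0.0135) = +0.041445.
ΔP ≈ 108.57 × (+0.041445) = +4.49968365.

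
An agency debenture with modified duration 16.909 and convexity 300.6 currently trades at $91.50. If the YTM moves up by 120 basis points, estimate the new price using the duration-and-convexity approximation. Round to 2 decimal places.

$74.91

Duration effect: -D_mod·Δy = -16.909 × (+0.012) = -0.202908
Convexity effect: ½·C·(Δy)² = 0.5 × 300.6 × (0.012)² = +0.0216432
ΔP/P ≈ -0.202908 + 0.0216432 = -0.1812648
New price ≈ 91.50 × (1 - 0.1812648) = 74.9142708.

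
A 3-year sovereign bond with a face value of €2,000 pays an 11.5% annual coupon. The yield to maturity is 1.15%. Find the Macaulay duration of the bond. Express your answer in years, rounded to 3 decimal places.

2.739 years

Periodic yield y = 0.0115. Discount each cash flow and weight by its year:
  t   CF        PV=CF/(1+0.0115)^t    t·PV
  1       230.00       227.3851       227.3851
  2       230.00       224.7999       449.5997
  3     2,230.00     2,154.8012     6,464.4035
  Σ                  2,606.9861     7,141.3883
Price P = Σ PV = 2,606.9861.
Macaulay duration = Σ(t·PV) / P = 7,141.3883 / 2,606.9861 = 2.73933 years.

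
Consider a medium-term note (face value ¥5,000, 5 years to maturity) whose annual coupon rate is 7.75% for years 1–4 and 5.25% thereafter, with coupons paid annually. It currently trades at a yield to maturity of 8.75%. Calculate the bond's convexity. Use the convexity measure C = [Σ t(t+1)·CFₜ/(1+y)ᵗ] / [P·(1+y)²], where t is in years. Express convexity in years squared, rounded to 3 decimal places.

20.705

With y = 0.0875:
  t   CF        PV=CF/(1+0.0875)^t    t·PV        t(t+1)·PV
  1       387.50       356.3218       356.3218         712.6437
  2       387.50       327.6523       655.3045       1,965.9136
  3       387.50       301.2894       903.8683       3,615.4733
  4       387.50       277.0478     1,108.1910       5,540.9552
  5     5,262.50     3,459.7585    17,298.7923     103,792.7540
  Σ                  4,722.0698    20,322.4781     115,627.7397
P = 4,722.0698.
Convexity = Σ t(t+1)·PV / [P·(1+y)²] = 115,627.7397 / (4,722.0698 × 1.182656) = 20.70480.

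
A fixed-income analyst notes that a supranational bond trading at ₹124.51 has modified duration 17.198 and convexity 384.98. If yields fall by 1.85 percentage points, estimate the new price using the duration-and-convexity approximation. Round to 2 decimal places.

₹172.33

Duration effect: -D_mod·Δy = -17.198 × (-0.0185) = +0.318163
Convexity effect: ½·C·(Δy)² = 0.5 × 384.98 × (-0.0185)² = +0.0658797025
ΔP/P ≈ +0.318163 + 0.0658797025 = +0.3840427025
New price ≈ 124.51 × (1 + 0.3840427025) = 172.327156888275.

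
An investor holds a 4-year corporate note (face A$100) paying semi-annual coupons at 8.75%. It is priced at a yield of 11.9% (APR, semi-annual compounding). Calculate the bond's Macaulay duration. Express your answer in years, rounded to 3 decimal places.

3.426 years

Periodic yield y = 0.0595. Discount each cash flow and weight by its period:
  t   CF        PV=CF/(1+0.0595)^t    t·PV
  1        4.375         4.1293         4.1293
  2        4.375         3.8974         7.7948
  3        4.375         3.6785        11.0356
  4        4.375         3.4720        13.8878
  5        4.375         3.2770        16.3849
  6        4.375         3.0929        18.5577
  7        4.375         2.9193        20.4348
  8      104.375        65.7338       525.8705
  Σ                     90.2002       618.0953
Price P = Σ PV = 90.2002.
Macaulay duration = Σ(t·PV) / P = 618.0953 / 90.2002 = 6.85248 half-year periods.
In years: 6.85248 / 2 = 3.42624 years.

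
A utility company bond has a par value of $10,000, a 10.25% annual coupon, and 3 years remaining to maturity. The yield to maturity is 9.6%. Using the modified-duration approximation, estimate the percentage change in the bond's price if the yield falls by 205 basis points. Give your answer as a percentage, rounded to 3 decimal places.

Periodic yield y = 0.096. Modified duration first:
  t   CF        PV=CF/(1+0.096)^t    t·PV
  1     1,025.00       935.2190       935.2190
  2     1,025.00       853.3020     1,706.6040
  3    11,025.00     8,374.2695    25,122.8086
  Σ                 10,162.7905    27,764.6316
P = 10,162.7905; D_Mac = 2.73199 yrs; D_mod = 2.73199/(1+0.096) = 2.49269 yrs.
ΔP/P ≈ -D_mod · Δy = -2.49269 × (-0.0205) = +0.051100 = +5.1100%.

+5.110%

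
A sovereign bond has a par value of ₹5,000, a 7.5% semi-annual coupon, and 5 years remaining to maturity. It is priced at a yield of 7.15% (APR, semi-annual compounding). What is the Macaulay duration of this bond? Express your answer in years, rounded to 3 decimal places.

4.267 years

Periodic yield y = 0.03575. Discount each cash flow and weight by its period:
  t   CF        PV=CF/(1+0.03575)^t    t·PV
  1       187.50       181.0282       181.0282
  2       187.50       174.7799       349.5597
  3       187.50       168.7471       506.2414
  4       187.50       162.9227       651.6907
  5       187.50       157.2992       786.4961
  6       187.50       151.8699       911.2192
  7       187.50       146.6279     1,026.3955
  8       187.50       141.5669     1,132.5352
  9       187.50       136.6806     1,230.1252
  10    5,187.50     3,650.9736    36,509.7358
  Σ                  5,072.4960    43,285.0270
Price P = Σ PV = 5,072.4960.
Macaulay duration = Σ(t·PV) / P = 43,285.0270 / 5,072.4960 = 8.53328 half-year periods.
In years: 8.53328 / 2 = 4.26664 years.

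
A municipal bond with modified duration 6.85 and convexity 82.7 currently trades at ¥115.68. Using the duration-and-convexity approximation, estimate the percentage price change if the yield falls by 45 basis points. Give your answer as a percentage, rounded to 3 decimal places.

Duration effect: -D_mod·Δy = -6.85 × (-0.0045) = +0.030825
Convexity effect: ½·C·(Δy)² = 0.5 × 82.7 × (-0.0045)² = +0.0008373375
ΔP/P ≈ +0.030825 + 0.0008373375 = +0.0316623375
= +3.16623375%.

+3.166%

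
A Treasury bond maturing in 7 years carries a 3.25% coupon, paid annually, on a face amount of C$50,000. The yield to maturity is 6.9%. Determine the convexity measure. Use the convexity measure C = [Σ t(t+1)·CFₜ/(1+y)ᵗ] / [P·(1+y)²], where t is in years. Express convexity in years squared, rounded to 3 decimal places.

42.418

With y = 0.069:
  t   CF        PV=CF/(1+0.069)^t    t·PV        t(t+1)·PV
  1     1,625.00     1,520.1123     1,520.1123       3,040.2245
  2     1,625.00     1,421.9946     2,843.9893       8,531.9678
  3     1,625.00     1,330.2101     3,990.6304      15,962.5215
  4     1,625.00     1,244.3500     4,977.3999      24,886.9996
  5     1,625.00     1,164.0318     5,820.1589      34,920.9535
  6     1,625.00     1,088.8978     6,533.3870      45,733.7090
  7    51,625.00    32,360.5674   226,523.9720   1,812,191.7761
  Σ                 40,130.1640   252,209.6497   1,945,268.1521
P = 40,130.1640.
Convexity = Σ t(t+1)·PV / [P·(1+y)²] = 1,945,268.1521 / (40,130.1640 × 1.142761) = 42.41829.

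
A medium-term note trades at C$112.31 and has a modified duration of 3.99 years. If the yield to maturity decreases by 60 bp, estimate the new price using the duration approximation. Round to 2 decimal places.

C$115.00

Duration approximation: ΔP/P ≈ -D_mod · Δy = -3.99 × (-0.006) = +0.023940.
New price ≈ 112.31 × (1 + 0.023940) = 114.9987014.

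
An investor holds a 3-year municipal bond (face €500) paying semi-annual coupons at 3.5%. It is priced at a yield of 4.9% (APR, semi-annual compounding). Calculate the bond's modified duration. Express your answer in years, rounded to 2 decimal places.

Periodic yield y = 0.0245. First find Macaulay duration:
  t   CF        PV=CF/(1+0.0245)^t    t·PV
  1         8.75         8.5408         8.5408
  2         8.75         8.3365        16.6730
  3         8.75         8.1371        24.4114
  4         8.75         7.9426        31.7702
  5         8.75         7.7526        38.7631
  6       508.75       439.9797     2,639.8782
  Σ                    480.6893     2,760.0367
P = 480.6893; Macaulay duration = 2,760.0367 / 480.6893 = 5.74183 half-year periods = 2.87092 years.
Modified duration = D_Mac / (1 + y) = 2.87092 / 1.0245 = 2.80226 years.

2.80 years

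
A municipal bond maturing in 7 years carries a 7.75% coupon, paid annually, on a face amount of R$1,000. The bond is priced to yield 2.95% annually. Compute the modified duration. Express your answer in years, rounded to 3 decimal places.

Periodic yield y = 0.0295. First find Macaulay duration:
  t   CF        PV=CF/(1+0.0295)^t    t·PV
  1        77.50        75.2793        75.2793
  2        77.50        73.1222       146.2443
  3        77.50        71.0269       213.0806
  4        77.50        68.9916       275.9665
  5        77.50        67.0147       335.0734
  6        77.50        65.0944       390.5664
  7     1,077.50       879.0890     6,153.6227
  Σ                  1,299.6179     7,589.8331
P = 1,299.6179; Macaulay duration = 7,589.8331 / 1,299.6179 = 5.84005 years.
Modified duration = D_Mac / (1 + y) = 5.84005 / 1.0295 = 5.67270 years.

5.673 years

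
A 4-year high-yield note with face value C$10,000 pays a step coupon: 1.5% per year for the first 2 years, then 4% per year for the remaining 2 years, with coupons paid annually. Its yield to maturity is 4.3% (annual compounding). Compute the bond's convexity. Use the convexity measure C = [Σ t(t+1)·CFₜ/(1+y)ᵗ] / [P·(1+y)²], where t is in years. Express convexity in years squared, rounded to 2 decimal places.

With y = 0.043:
  t   CF        PV=CF/(1+0.043)^t    t·PV        t(t+1)·PV
  1       150.00       143.8159       143.8159         287.6318
  2       150.00       137.8868       275.7736         827.3207
  3       400.00       352.5389     1,057.6168       4,230.4670
  4    10,400.00     8,788.1226    35,152.4903     175,762.4514
  Σ                  9,422.3642    36,629.6965     181,107.8710
P = 9,422.3642.
Convexity = Σ t(t+1)·PV / [P·(1+y)²] = 181,107.8710 / (9,422.3642 × 1.087849) = 17.66887.

17.67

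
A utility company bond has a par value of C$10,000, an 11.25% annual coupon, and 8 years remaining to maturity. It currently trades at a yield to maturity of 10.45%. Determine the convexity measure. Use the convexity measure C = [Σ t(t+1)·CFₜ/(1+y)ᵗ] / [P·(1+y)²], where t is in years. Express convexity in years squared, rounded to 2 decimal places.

With y = 0.1045:
  t   CF        PV=CF/(1+0.1045)^t    t·PV        t(t+1)·PV
  1     1,125.00     1,018.5604     1,018.5604       2,037.1209
  2     1,125.00       922.1914     1,844.3829       5,533.1486
  3     1,125.00       834.9402     2,504.8205      10,019.2822
  4     1,125.00       755.9440     3,023.7761      15,118.8806
  5     1,125.00       684.4219     3,422.1097      20,532.6581
  6     1,125.00       619.6668     3,718.0006      26,026.0040
  7     1,125.00       561.0383     3,927.2678      31,418.1427
  8    11,125.00     5,023.1281    40,185.0252     361,665.2268
  Σ                 10,419.8912    59,643.9432     472,350.4638
P = 10,419.8912.
Convexity = Σ t(t+1)·PV / [P·(1+y)²] = 472,350.4638 / (10,419.8912 × 1.219920) = 37.15949.

37.16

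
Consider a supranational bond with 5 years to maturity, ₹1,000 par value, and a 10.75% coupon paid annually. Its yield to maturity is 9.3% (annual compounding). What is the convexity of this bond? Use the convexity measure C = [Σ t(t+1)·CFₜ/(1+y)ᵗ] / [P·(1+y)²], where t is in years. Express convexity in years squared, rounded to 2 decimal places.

19.45

With y = 0.093:
  t   CF        PV=CF/(1+0.093)^t    t·PV        t(t+1)·PV
  1       107.50        98.3532        98.3532         196.7063
  2       107.50        89.9846       179.9692         539.9075
  3       107.50        82.3281       246.9842         987.9369
  4       107.50        75.3230       301.2921       1,506.4607
  5     1,107.50       709.9748     3,549.8739      21,299.2436
  Σ                  1,055.9636     4,376.4726      24,530.2551
P = 1,055.9636.
Convexity = Σ t(t+1)·PV / [P·(1+y)²] = 24,530.2551 / (1,055.9636 × 1.194649) = 19.44522.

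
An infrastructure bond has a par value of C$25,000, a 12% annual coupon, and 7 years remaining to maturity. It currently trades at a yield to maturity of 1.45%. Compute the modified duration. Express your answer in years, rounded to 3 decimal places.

5.491 years

Periodic yield y = 0.0145. First find Macaulay duration:
  t   CF        PV=CF/(1+0.0145)^t    t·PV
  1     3,000.00     2,957.1217     2,957.1217
  2     3,000.00     2,914.8563     5,829.7126
  3     3,000.00     2,873.1950     8,619.5850
  4     3,000.00     2,832.1291    11,328.5165
  5     3,000.00     2,791.6502    13,958.2510
  6     3,000.00     2,751.7498    16,510.4989
  7    28,000.00    25,315.9175   177,211.4225
  Σ                 42,436.6197   236,415.1082
P = 42,436.6197; Macaulay duration = 236,415.1082 / 42,436.6197 = 5.57102 years.
Modified duration = D_Mac / (1 + y) = 5.57102 / 1.0145 = 5.49139 years.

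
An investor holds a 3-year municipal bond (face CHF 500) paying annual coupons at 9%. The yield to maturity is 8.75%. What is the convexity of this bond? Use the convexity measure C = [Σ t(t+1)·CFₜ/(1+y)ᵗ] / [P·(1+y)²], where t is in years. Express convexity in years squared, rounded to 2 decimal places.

With y = 0.0875:
  t   CF        PV=CF/(1+0.0875)^t    t·PV        t(t+1)·PV
  1        45.00        41.3793        41.3793          82.7586
  2        45.00        38.0499        76.0999         228.2996
  3       545.00       423.7490     1,271.2471       5,084.9882
  Σ                    503.1783     1,388.7262       5,396.0465
P = 503.1783.
Convexity = Σ t(t+1)·PV / [P·(1+y)²] = 5,396.0465 / (503.1783 × 1.182656) = 9.06766.

9.07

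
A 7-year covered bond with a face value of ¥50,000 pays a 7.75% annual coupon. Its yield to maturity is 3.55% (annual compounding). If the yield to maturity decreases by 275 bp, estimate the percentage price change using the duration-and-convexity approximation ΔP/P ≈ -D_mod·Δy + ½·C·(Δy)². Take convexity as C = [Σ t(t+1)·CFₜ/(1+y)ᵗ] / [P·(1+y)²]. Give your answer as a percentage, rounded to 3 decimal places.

+16.985%

With y = 0.0355:
  t   CF        PV=CF/(1+0.0355)^t    t·PV        t(t+1)·PV
  1     3,875.00     3,742.1535     3,742.1535       7,484.3071
  2     3,875.00     3,613.8615     7,227.7229      21,683.1688
  3     3,875.00     3,489.9676    10,469.9028      41,879.6114
  4     3,875.00     3,370.3212    13,481.2849      67,406.4243
  5     3,875.00     3,254.7766    16,273.8832      97,643.2993
  6     3,875.00     3,143.1933    18,859.1597     132,014.1178
  7    53,875.00    42,202.3428   295,416.3994   2,363,331.1953
  Σ                 62,816.6165   365,470.5065   2,731,442.1239
P = 62,816.6165; D_Mac = 5.81805 yrs; D_mod = 5.61859 yrs; C = 40.55246.
Duration effect: -5.61859 × (-0.0275) = +0.154511
Convexity effect: 0.5 × 40.55246 × (-0.0275)² = +0.0153339
ΔP/P ≈ +0.154511 + 0.0153339 = +0.169845 = +16.9845%.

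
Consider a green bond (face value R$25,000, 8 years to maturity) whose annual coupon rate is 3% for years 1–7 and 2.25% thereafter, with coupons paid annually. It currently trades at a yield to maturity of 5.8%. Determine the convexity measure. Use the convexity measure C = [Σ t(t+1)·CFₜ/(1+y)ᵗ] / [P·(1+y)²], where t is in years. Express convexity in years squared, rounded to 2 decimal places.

55.13

With y = 0.058:
  t   CF        PV=CF/(1+0.058)^t    t·PV        t(t+1)·PV
  1       750.00       708.8847       708.8847       1,417.7694
  2       750.00       670.0233     1,340.0467       4,020.1400
  3       750.00       633.2924     1,899.8771       7,599.5085
  4       750.00       598.5750     2,394.3001      11,971.5005
  5       750.00       565.7609     2,828.8045      16,972.8268
  6       750.00       534.7456     3,208.4739      22,459.3171
  7       750.00       505.4307     3,538.0147      28,304.1174
  8    25,562.50    16,282.3837   130,259.0693   1,172,331.6235
  Σ                 20,499.0963   146,177.4709   1,265,076.8032
P = 20,499.0963.
Convexity = Σ t(t+1)·PV / [P·(1+y)²] = 1,265,076.8032 / (20,499.0963 × 1.119364) = 55.13290.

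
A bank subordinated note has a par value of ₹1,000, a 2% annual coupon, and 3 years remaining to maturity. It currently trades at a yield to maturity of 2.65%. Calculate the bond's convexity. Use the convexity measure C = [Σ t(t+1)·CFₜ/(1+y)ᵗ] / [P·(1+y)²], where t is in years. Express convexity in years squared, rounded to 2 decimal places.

11.09

With y = 0.0265:
  t   CF        PV=CF/(1+0.0265)^t    t·PV        t(t+1)·PV
  1        20.00        19.4837        19.4837          38.9674
  2        20.00        18.9807        37.9614         113.8842
  3     1,020.00       943.0252     2,829.0757      11,316.3027
  Σ                    981.4896     2,886.5208      11,469.1542
P = 981.4896.
Convexity = Σ t(t+1)·PV / [P·(1+y)²] = 11,469.1542 / (981.4896 × 1.053702) = 11.08990.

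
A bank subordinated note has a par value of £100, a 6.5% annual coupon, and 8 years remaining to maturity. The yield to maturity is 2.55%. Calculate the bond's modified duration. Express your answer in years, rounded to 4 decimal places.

Periodic yield y = 0.0255. First find Macaulay duration:
  t   CF        PV=CF/(1+0.0255)^t    t·PV
  1         6.50         6.3384         6.3384
  2         6.50         6.1808        12.3615
  3         6.50         6.0271        18.0812
  4         6.50         5.8772        23.5088
  5         6.50         5.7311        28.6553
  6         6.50         5.5886        33.5313
  7         6.50         5.4496        38.1471
  8       106.50        87.0691       696.5532
  Σ                    128.2618       857.1768
P = 128.2618; Macaulay duration = 857.1768 / 128.2618 = 6.68303 years.
Modified duration = D_Mac / (1 + y) = 6.68303 / 1.0255 = 6.51685 years.

6.5168 years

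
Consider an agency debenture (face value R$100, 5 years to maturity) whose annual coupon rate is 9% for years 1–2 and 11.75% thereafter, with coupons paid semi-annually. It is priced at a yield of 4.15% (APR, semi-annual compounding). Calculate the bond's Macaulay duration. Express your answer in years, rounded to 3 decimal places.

Periodic yield y = 0.02075. Discount each cash flow and weight by its period:
  t   CF        PV=CF/(1+0.02075)^t    t·PV
  1        4.500         4.4085         4.4085
  2        4.500         4.3189         8.6378
  3        4.500         4.2311        12.6933
  4        4.500         4.1451        16.5804
  5        5.875         5.3016        26.5082
  6        5.875         5.1939        31.1633
  7        5.875         5.0883        35.6181
  8        5.875         4.9849        39.8789
  9        5.875         4.8835        43.9517
  10     105.875        86.2183       862.1832
  Σ                    128.7742     1,081.6234
Price P = Σ PV = 128.7742.
Macaulay duration = Σ(t·PV) / P = 1,081.6234 / 128.7742 = 8.39938 half-year periods.
In years: 8.39938 / 2 = 4.19969 years.

4.200 years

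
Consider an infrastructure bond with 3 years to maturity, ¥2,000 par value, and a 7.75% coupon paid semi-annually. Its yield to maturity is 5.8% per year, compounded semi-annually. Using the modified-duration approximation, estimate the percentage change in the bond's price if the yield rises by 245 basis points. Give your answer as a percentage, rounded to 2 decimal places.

-6.53%

Periodic yield y = 0.029. Modified duration first:
  t   CF        PV=CF/(1+0.029)^t    t·PV
  1        77.50        75.3158        75.3158
  2        77.50        73.1932       146.3865
  3        77.50        71.1305       213.3914
  4        77.50        69.1258       276.5032
  5        77.50        67.1777       335.8883
  6     2,077.50     1,750.0433    10,500.2595
  Σ                  2,105.9862    11,547.7447
P = 2,105.9862; D_Mac = 5.48330 half-year periods = 2.74165 yrs; D_mod = 2.74165/(1+0.029) = 2.66438 yrs.
ΔP/P ≈ -D_mod · Δy = -2.66438 × (+0.0245) = -0.065277 = -6.5277%.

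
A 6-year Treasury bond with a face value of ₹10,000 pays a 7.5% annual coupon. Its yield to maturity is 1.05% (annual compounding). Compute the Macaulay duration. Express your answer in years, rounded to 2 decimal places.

5.20 years

Periodic yield y = 0.0105. Discount each cash flow and weight by its year:
  t   CF        PV=CF/(1+0.0105)^t    t·PV
  1       750.00       742.2068       742.2068
  2       750.00       734.4946     1,468.9893
  3       750.00       726.8626     2,180.5877
  4       750.00       719.3098     2,877.2393
  5       750.00       711.8356     3,559.1778
  6    10,750.00    10,096.9582    60,581.7490
  Σ                 13,731.6676    71,409.9499
Price P = Σ PV = 13,731.6676.
Macaulay duration = Σ(t·PV) / P = 71,409.9499 / 13,731.6676 = 5.20038 years.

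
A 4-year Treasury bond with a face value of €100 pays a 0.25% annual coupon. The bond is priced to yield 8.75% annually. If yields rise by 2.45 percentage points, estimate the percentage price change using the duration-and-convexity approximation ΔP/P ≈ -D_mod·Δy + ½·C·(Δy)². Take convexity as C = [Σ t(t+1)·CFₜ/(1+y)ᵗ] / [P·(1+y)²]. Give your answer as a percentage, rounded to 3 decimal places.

With y = 0.0875:
  t   CF        PV=CF/(1+0.0875)^t    t·PV        t(t+1)·PV
  1         0.25         0.2299         0.2299           0.4598
  2         0.25         0.2114         0.4228           1.2683
  3         0.25         0.1944         0.5831           2.3326
  4       100.25        71.6749       286.6997       1,433.4987
  Σ                     72.3106       287.9356       1,437.5594
P = 72.3106; D_Mac = 3.98193 yrs; D_mod = 3.66154 yrs; C = 16.80991.
Duration effect: -3.66154 × (+0.0245) = -0.089708
Convexity effect: 0.5 × 16.80991 × (0.0245)² = +0.0050451
ΔP/P ≈ -0.089708 + 0.0050451 = -0.084663 = -8.4663%.

-8.466%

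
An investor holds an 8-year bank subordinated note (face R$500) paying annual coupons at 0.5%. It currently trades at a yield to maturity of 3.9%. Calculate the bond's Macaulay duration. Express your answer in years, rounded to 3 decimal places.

7.838 years

Periodic yield y = 0.039. Discount each cash flow and weight by its year:
  t   CF        PV=CF/(1+0.039)^t    t·PV
  1         2.50         2.4062         2.4062
  2         2.50         2.3158         4.6317
  3         2.50         2.2289         6.6867
  4         2.50         2.1452         8.5810
  5         2.50         2.0647        10.3236
  6         2.50         1.9872        11.9233
  7         2.50         1.9126        13.3884
  8       502.50       370.0085     2,960.0679
  Σ                    385.0692     3,018.0089
Price P = Σ PV = 385.0692.
Macaulay duration = Σ(t·PV) / P = 3,018.0089 / 385.0692 = 7.83757 years.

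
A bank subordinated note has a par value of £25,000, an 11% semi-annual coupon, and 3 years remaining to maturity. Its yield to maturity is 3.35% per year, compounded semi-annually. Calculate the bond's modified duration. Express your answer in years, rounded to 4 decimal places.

2.6297 years

Periodic yield y = 0.01675. First find Macaulay duration:
  t   CF        PV=CF/(1+0.01675)^t    t·PV
  1     1,375.00     1,352.3482     1,352.3482
  2     1,375.00     1,330.0695     2,660.1390
  3     1,375.00     1,308.1579     3,924.4736
  4     1,375.00     1,286.6072     5,146.4288
  5     1,375.00     1,265.4115     6,327.0577
  6    26,375.00    23,873.0211   143,238.1266
  Σ                 30,415.6154   162,648.5738
P = 30,415.6154; Macaulay duration = 162,648.5738 / 30,415.6154 = 5.34754 half-year periods = 2.67377 years.
Modified duration = D_Mac / (1 + y) = 2.67377 / 1.01675 = 2.62972 years.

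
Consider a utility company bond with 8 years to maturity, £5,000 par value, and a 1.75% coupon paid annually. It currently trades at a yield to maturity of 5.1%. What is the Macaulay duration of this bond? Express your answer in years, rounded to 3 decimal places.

Periodic yield y = 0.051. Discount each cash flow and weight by its year:
  t   CF        PV=CF/(1+0.051)^t    t·PV
  1        87.50        83.2540        83.2540
  2        87.50        79.2141       158.4282
  3        87.50        75.3702       226.1107
  4        87.50        71.7129       286.8515
  5        87.50        68.2330       341.1650
  6        87.50        64.9220       389.5319
  7        87.50        61.7716       432.4014
  8     5,087.50     3,417.2968    27,338.3740
  Σ                  3,921.7747    29,256.1169
Price P = Σ PV = 3,921.7747.
Macaulay duration = Σ(t·PV) / P = 29,256.1169 / 3,921.7747 = 7.45992 years.

7.460 years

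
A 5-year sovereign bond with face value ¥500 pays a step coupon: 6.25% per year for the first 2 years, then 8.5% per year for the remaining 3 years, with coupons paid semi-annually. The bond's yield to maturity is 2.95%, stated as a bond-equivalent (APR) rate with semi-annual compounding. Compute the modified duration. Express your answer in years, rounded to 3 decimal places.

Periodic yield y = 0.01475. First find Macaulay duration:
  t   CF        PV=CF/(1+0.01475)^t    t·PV
  1       15.625        15.3979        15.3979
  2       15.625        15.1741        30.3481
  3       15.625        14.9535        44.8605
  4       15.625        14.7361        58.9446
  5       21.250        19.7498        98.7492
  6       21.250        19.4628       116.7766
  7       21.250        19.1799       134.2590
  8       21.250        18.9011       151.2086
  9       21.250        18.6263       167.6370
  10     521.250       450.2518     4,502.5181
  Σ                    606.4333     5,320.6996
P = 606.4333; Macaulay duration = 5,320.6996 / 606.4333 = 8.77376 half-year periods = 4.38688 years.
Modified duration = D_Mac / (1 + y) = 4.38688 / 1.01475 = 4.32311 years.

4.323 years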